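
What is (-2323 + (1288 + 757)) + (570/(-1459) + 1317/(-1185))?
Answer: -161078441/576305 ≈ -279.50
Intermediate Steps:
(-2323 + (1288 + 757)) + (570/(-1459) + 1317/(-1185)) = (-2323 + 2045) + (570*(-1/1459) + 1317*(-1/1185)) = -278 + (-570/1459 - 439/395) = -278 - 865651/576305 = -161078441/576305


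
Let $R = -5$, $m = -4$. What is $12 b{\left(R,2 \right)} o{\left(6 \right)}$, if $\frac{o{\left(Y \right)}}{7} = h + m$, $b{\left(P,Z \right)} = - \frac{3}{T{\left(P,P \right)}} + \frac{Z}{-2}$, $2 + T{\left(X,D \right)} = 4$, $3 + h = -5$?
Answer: $2520$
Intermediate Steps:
$h = -8$ ($h = -3 - 5 = -8$)
$T{\left(X,D \right)} = 2$ ($T{\left(X,D \right)} = -2 + 4 = 2$)
$b{\left(P,Z \right)} = - \frac{3}{2} - \frac{Z}{2}$ ($b{\left(P,Z \right)} = - \frac{3}{2} + \frac{Z}{-2} = \left(-3\right) \frac{1}{2} + Z \left(- \frac{1}{2}\right) = - \frac{3}{2} - \frac{Z}{2}$)
$o{\left(Y \right)} = -84$ ($o{\left(Y \right)} = 7 \left(-8 - 4\right) = 7 \left(-12\right) = -84$)
$12 b{\left(R,2 \right)} o{\left(6 \right)} = 12 \left(- \frac{3}{2} - 1\right) \left(-84\right) = 12 \left(- \frac{5}{2}\right) \left(-84\right) = \left(-30\right) \left(-84\right) = 2520$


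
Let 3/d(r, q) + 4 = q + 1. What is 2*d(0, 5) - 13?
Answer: -10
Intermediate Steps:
d(r, q) = 3/(-3 + q) (d(r, q) = 3/(-4 + (q + 1)) = 3/(-4 + (1 + q)) = 3/(-3 + q))
2*d(0, 5) - 13 = 2*(3/(-3 + 5)) - 13 = 2*(3/2) - 13 = 3 - 13 = -10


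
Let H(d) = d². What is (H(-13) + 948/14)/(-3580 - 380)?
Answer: -1657/27720 ≈ -0.059776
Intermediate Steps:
(H(-13) + 948/14)/(-3580 - 380) = ((-13)² + 948/14)/(-3580 - 380) = (169 + 948*(1/14))/(-3960) = (169 + 474/7)*(-1/3960) = (1657/7)*(-1/3960) = -1657/27720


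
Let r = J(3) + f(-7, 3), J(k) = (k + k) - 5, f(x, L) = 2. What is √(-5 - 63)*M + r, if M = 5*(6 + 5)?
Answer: 3 + 110*I*√17 ≈ 3.0 + 453.54*I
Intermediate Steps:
J(k) = -5 + 2*k (J(k) = 2*k - 5 = -5 + 2*k)
M = 55 (M = 5*11 = 55)
r = 3 (r = (-5 + 2*3) + 2 = (-5 + 6) + 2 = 1 + 2 = 3)
√(-5 - 63)*M + r = √(-5 - 63)*55 + 3 = √(-68)*55 + 3 = (2*I*√17)*55 + 3 = 110*I*√17 + 3 = 3 + 110*I*√17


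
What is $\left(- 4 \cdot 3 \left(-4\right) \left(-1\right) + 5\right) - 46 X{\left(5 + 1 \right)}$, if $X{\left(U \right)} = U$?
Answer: $-319$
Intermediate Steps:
$\left(- 4 \cdot 3 \left(-4\right) \left(-1\right) + 5\right) - 46 X{\left(5 + 1 \right)} = \left(- 4 \cdot 3 \left(-4\right) \left(-1\right) + 5\right) - 46 \left(5 + 1\right) = \left(- 4 \left(\left(-12\right) \left(-1\right)\right) + 5\right) - 276 = \left(\left(-4\right) 12 + 5\right) - 276 = \left(-48 + 5\right) - 276 = -43 - 276 = -319$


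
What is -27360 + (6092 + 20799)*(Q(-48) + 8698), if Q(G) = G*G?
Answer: 295827422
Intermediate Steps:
Q(G) = G**2
-27360 + (6092 + 20799)*(Q(-48) + 8698) = -27360 + (6092 + 20799)*((-48)**2 + 8698) = -27360 + 26891*(2304 + 8698) = -27360 + 26891*11002 = -27360 + 295854782 = 295827422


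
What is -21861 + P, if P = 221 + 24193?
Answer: 2553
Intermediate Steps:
P = 24414
-21861 + P = -21861 + 24414 = 2553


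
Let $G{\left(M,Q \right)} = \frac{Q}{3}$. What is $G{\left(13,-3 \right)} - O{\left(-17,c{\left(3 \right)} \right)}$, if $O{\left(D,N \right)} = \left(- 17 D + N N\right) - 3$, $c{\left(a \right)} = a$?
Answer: $-296$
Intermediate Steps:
$G{\left(M,Q \right)} = \frac{Q}{3}$ ($G{\left(M,Q \right)} = Q \frac{1}{3} = \frac{Q}{3}$)
$O{\left(D,N \right)} = -3 + N^{2} - 17 D$ ($O{\left(D,N \right)} = \left(- 17 D + N^{2}\right) - 3 = \left(N^{2} - 17 D\right) - 3 = -3 + N^{2} - 17 D$)
$G{\left(13,-3 \right)} - O{\left(-17,c{\left(3 \right)} \right)} = \frac{1}{3} \left(-3\right) - \left(-3 + 3^{2} - -289\right) = -1 - \left(-3 + 9 + 289\right) = -1 - 295 = -296$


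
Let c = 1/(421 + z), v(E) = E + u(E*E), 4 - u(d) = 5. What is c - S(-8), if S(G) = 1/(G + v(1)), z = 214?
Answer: 643/5080 ≈ 0.12657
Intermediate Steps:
u(d) = -1 (u(d) = 4 - 1*5 = 4 - 5 = -1)
v(E) = -1 + E (v(E) = E - 1 = -1 + E)
S(G) = 1/G (S(G) = 1/(G + (-1 + 1)) = 1/(G + 0) = 1/G)
c = 1/635 (c = 1/(421 + 214) = 1/635 ≈ 0.0015748)
c - S(-8) = 1/635 - 1/(-8) = 1/635 - 1*(-⅛) = 1/635 + ⅛ = 643/5080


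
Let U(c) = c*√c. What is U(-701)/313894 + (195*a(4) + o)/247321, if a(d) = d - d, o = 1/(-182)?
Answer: -1/45012422 - 701*I*√701/313894 ≈ -2.2216e-8 - 0.059128*I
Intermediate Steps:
o = -1/182 ≈ -0.0054945
U(c) = c^(3/2)
a(d) = 0
U(-701)/313894 + (195*a(4) + o)/247321 = (-701)^(3/2)/313894 + (195*0 - 1/182)/247321 = -701*I*√701*(1/313894) + (0 - 1/182)*(1/247321) = -701*I*√701/313894 - 1/182*1/247321 = -701*I*√701/313894 - 1/45012422 = -1/45012422 - 701*I*√701/313894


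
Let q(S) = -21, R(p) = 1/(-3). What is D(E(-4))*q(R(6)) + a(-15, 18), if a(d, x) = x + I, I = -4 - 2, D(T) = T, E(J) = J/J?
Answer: -9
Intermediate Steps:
R(p) = -⅓
E(J) = 1
I = -6
a(d, x) = -6 + x (a(d, x) = x - 6 = -6 + x)
D(E(-4))*q(R(6)) + a(-15, 18) = 1*(-21) + (-6 + 18) = -21 + 12 = -9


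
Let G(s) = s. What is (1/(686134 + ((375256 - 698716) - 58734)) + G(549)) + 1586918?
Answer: 482494719981/303940 ≈ 1.5875e+6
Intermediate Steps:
(1/(686134 + ((375256 - 698716) - 58734)) + G(549)) + 1586918 = (1/(686134 + ((375256 - 698716) - 58734)) + 549) + 1586918 = (1/(686134 + (-323460 - 58734)) + 549) + 1586918 = (1/(686134 - 382194) + 549) + 1586918 = (1/303940 + 549) + 1586918 = 166863061/303940 + 1586918 = 482494719981/303940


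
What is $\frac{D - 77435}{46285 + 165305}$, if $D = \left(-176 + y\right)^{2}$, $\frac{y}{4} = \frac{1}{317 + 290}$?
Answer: $- \frac{17118626731}{77960123910} \approx -0.21958$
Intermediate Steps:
$y = \frac{4}{607}$ ($y = \frac{4}{317 + 290} = \frac{4}{607} \approx 0.0065898$)
$D = \frac{11412221584}{368449}$ ($D = \left(-176 + \frac{4}{607}\right)^{2} = \left(- \frac{106828}{607}\right)^{2} = \frac{11412221584}{368449} \approx 30974.0$)
$\frac{D - 77435}{46285 + 165305} = \frac{\frac{11412221584}{368449} - 77435}{46285 + 165305} = - \frac{17118626731}{368449 \cdot 211590} = \left(- \frac{17118626731}{368449}\right) \frac{1}{211590} = - \frac{17118626731}{77960123910}$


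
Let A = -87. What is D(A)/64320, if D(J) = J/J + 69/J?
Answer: 1/310880 ≈ 3.2167e-6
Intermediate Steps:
D(J) = 1 + 69/J
D(A)/64320 = ((69 - 87)/(-87))/64320 = -1/87*(-18)*(1/64320) = (6/29)*(1/64320) = 1/310880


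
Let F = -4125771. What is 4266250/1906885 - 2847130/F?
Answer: 354318769520/121036474359 ≈ 2.9274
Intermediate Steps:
4266250/1906885 - 2847130/F = 4266250/1906885 - 2847130/(-4125771) = 4266250*(1/1906885) - 2847130*(-1/4125771) = 853250/381377 + 219010/317367 = 354318769520/121036474359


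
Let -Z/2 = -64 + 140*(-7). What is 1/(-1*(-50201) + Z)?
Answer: 1/52289 ≈ 1.9124e-5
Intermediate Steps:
Z = 2088 (Z = -2*(-64 + 140*(-7)) = -2*(-64 - 980) = -2*(-1044) = 2088)
1/(-1*(-50201) + Z) = 1/(-1*(-50201) + 2088) = 1/(50201 + 2088) = 1/52289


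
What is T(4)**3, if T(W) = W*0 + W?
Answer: 64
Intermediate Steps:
T(W) = W (T(W) = 0 + W = W)
T(4)**3 = 4**3 = 64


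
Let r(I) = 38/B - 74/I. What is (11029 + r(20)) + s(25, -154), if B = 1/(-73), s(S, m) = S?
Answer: 82763/10 ≈ 8276.3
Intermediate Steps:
B = -1/73 ≈ -0.013699
r(I) = -2774 - 74/I (r(I) = 38/(-1/73) - 74/I = 38*(-73) - 74/I = -2774 - 74/I)
(11029 + r(20)) + s(25, -154) = (11029 + (-2774 - 74/20)) + 25 = (11029 + (-2774 - 74*1/20)) + 25 = (11029 + (-2774 - 37/10)) + 25 = (11029 - 27777/10) + 25 = 82513/10 + 25 = 82763/10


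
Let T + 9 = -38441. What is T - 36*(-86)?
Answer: -35354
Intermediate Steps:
T = -38450 (T = -9 - 38441 = -38450)
T - 36*(-86) = -38450 - 36*(-86) = -38450 + 3096 = -35354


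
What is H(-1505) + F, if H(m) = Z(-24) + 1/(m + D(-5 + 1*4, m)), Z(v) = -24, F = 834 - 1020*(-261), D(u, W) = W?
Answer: 803760299/3010 ≈ 2.6703e+5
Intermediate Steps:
F = 267054 (F = 834 + 266220 = 267054)
H(m) = -24 + 1/(2*m) (H(m) = -24 + 1/(m + m) = -24 + 1/(2*m))
H(-1505) + F = (-24 + (½)/(-1505)) + 267054 = (-24 + (½)*(-1/1505)) + 267054 = (-24 - 1/3010) + 267054 = -72241/3010 + 267054 = 803760299/3010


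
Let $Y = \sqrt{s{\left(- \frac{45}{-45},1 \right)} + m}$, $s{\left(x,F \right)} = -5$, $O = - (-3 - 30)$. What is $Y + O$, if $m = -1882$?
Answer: $33 + i \sqrt{1887} \approx 33.0 + 43.44 i$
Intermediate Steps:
$O = 33$ ($O = \left(-1\right) \left(-33\right) = 33$)
$Y = i \sqrt{1887}$ ($Y = \sqrt{-5 - 1882} = \sqrt{-1887} = i \sqrt{1887} \approx 43.44 i$)
$Y + O = i \sqrt{1887} + 33 = 33 + i \sqrt{1887}$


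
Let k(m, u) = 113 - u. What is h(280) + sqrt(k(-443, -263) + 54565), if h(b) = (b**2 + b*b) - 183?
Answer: 156617 + sqrt(54941) ≈ 1.5685e+5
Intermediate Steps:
h(b) = -183 + 2*b**2 (h(b) = (b**2 + b**2) - 183 = 2*b**2 - 183 = -183 + 2*b**2)
h(280) + sqrt(k(-443, -263) + 54565) = (-183 + 2*280**2) + sqrt((113 - 1*(-263)) + 54565) = (-183 + 2*78400) + sqrt((113 + 263) + 54565) = (-183 + 156800) + sqrt(376 + 54565) = 156617 + sqrt(54941)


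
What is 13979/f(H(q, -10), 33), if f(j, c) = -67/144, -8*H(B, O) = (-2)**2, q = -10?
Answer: -2012976/67 ≈ -30044.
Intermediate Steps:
H(B, O) = -1/2 (H(B, O) = -1/8*(-2)**2 = -1/8*4 = -1/2)
f(j, c) = -67/144 (f(j, c) = -67*1/144 = -67/144)
13979/f(H(q, -10), 33) = 13979/(-67/144) = 13979*(-144/67) = -2012976/67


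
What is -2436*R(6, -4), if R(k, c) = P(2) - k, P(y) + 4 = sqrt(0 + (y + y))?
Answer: 19488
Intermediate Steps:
P(y) = -4 + sqrt(2)*sqrt(y) (P(y) = -4 + sqrt(0 + (y + y)) = -4 + sqrt(0 + 2*y) = -4 + sqrt(2*y) = -4 + sqrt(2)*sqrt(y))
R(k, c) = -2 - k (R(k, c) = (-4 + sqrt(2)*sqrt(2)) - k = (-4 + 2) - k = -2 - k)
-2436*R(6, -4) = -2436*(-2 - 1*6) = -2436*(-2 - 6) = -2436*(-8) = -1*(-19488) = 19488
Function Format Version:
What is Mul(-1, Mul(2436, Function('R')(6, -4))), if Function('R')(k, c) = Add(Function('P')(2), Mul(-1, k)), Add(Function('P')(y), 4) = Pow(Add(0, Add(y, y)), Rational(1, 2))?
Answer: 19488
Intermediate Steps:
Function('P')(y) = Add(-4, Mul(Pow(2, Rational(1, 2)), Pow(y, Rational(1, 2)))) (Function('P')(y) = Add(-4, Pow(Add(0, Add(y, y)), Rational(1, 2))) = Add(-4, Pow(Add(0, Mul(2, y)), Rational(1, 2))) = Add(-4, Pow(Mul(2, y), Rational(1, 2))) = Add(-4, Mul(Pow(2, Rational(1, 2)), Pow(y, Rational(1, 2)))))
Function('R')(k, c) = Add(-2, Mul(-1, k)) (Function('R')(k, c) = Add(Add(-4, Mul(Pow(2, Rational(1, 2)), Pow(2, Rational(1, 2)))), Mul(-1, k)) = Add(Add(-4, 2), Mul(-1, k)) = Add(-2, Mul(-1, k)))
Mul(-1, Mul(2436, Function('R')(6, -4))) = Mul(-1, Mul(2436, Add(-2, Mul(-1, 6)))) = Mul(-1, Mul(2436, Add(-2, -6))) = Mul(-1, Mul(2436, -8)) = Mul(-1, -19488) = 19488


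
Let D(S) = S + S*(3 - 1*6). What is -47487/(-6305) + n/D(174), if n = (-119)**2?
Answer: -72759629/2194140 ≈ -33.161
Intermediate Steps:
n = 14161
D(S) = -2*S (D(S) = S + S*(3 - 6) = S + S*(-3) = S - 3*S = -2*S)
-47487/(-6305) + n/D(174) = -47487/(-6305) + 14161/((-2*174)) = -47487*(-1/6305) + 14161/(-348) = 47487/6305 + 14161*(-1/348) = 47487/6305 - 14161/348 = -72759629/2194140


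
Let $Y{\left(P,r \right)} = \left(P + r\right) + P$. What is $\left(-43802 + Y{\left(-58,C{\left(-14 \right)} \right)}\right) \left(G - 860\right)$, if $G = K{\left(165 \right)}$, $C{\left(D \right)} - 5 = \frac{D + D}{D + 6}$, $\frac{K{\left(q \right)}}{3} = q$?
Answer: $\frac{32053935}{2} \approx 1.6027 \cdot 10^{7}$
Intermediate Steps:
$K{\left(q \right)} = 3 q$
$C{\left(D \right)} = 5 + \frac{2 D}{6 + D}$ ($C{\left(D \right)} = 5 + \frac{D + D}{D + 6} = 5 + \frac{2 D}{6 + D}$)
$Y{\left(P,r \right)} = r + 2 P$
$G = 495$ ($G = 3 \cdot 165 = 495$)
$\left(-43802 + Y{\left(-58,C{\left(-14 \right)} \right)}\right) \left(G - 860\right) = \left(-43802 + \left(\frac{30 + 7 \left(-14\right)}{6 - 14} + 2 \left(-58\right)\right)\right) \left(495 - 860\right) = \left(-43802 - \left(116 - \frac{30 - 98}{-8}\right)\right) \left(-365\right) = \left(-43802 - \frac{215}{2}\right) \left(-365\right) = \left(- \frac{87819}{2}\right) \left(-365\right) = \frac{32053935}{2}$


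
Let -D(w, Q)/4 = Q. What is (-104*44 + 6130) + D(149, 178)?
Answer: 842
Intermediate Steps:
D(w, Q) = -4*Q
(-104*44 + 6130) + D(149, 178) = (-104*44 + 6130) - 4*178 = (-4576 + 6130) - 712 = 1554 - 712 = 842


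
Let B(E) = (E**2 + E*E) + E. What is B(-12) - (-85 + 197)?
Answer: 164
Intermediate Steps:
B(E) = E + 2*E**2 (B(E) = (E**2 + E**2) + E = 2*E**2 + E = E + 2*E**2)
B(-12) - (-85 + 197) = -12*(1 + 2*(-12)) - (-85 + 197) = -12*(1 - 24) - 1*112 = -12*(-23) - 112 = 276 - 112 = 164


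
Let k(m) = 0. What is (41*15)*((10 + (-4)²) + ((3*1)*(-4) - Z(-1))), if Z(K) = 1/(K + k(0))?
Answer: 9225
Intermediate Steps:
Z(K) = 1/K (Z(K) = 1/(K + 0) = 1/K)
(41*15)*((10 + (-4)²) + ((3*1)*(-4) - Z(-1))) = (41*15)*((10 + (-4)²) + ((3*1)*(-4) - 1/(-1))) = 615*((10 + 16) + (3*(-4) - 1*(-1))) = 615*(26 + (-12 + 1)) = 615*(26 - 11) = 615*15 = 9225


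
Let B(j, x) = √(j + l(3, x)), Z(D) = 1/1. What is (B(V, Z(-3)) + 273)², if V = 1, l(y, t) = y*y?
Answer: (273 + √10)² ≈ 76266.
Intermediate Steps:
l(y, t) = y²
Z(D) = 1
B(j, x) = √(9 + j) (B(j, x) = √(j + 3²) = √(j + 9) = √(9 + j))
(B(V, Z(-3)) + 273)² = (√(9 + 1) + 273)² = (√10 + 273)² = (273 + √10)²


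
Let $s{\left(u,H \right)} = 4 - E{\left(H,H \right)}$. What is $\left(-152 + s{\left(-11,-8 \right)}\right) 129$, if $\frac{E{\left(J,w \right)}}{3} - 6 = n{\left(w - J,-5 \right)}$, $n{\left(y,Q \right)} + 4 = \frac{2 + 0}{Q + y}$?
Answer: $- \frac{98556}{5} \approx -19711.0$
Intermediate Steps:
$n{\left(y,Q \right)} = -4 + \frac{2}{Q + y}$ ($n{\left(y,Q \right)} = -4 + \frac{2 + 0}{Q + y} = -4 + \frac{2}{Q + y}$)
$E{\left(J,w \right)} = 18 + \frac{6 \left(11 - 2 w + 2 J\right)}{-5 + w - J}$ ($E{\left(J,w \right)} = 18 + 3 \frac{2 \left(1 - -10 - 2 \left(w - J\right)\right)}{-5 - \left(J - w\right)} = 18 + 3 \frac{2 \left(1 + 10 + \left(- 2 w + 2 J\right)\right)}{-5 + w - J} = 18 + 3 \frac{2 \left(11 - 2 w + 2 J\right)}{-5 + w - J} = 18 + \frac{6 \left(11 - 2 w + 2 J\right)}{-5 + w - J}$)
$s{\left(u,H \right)} = - \frac{4}{5}$ ($s{\left(u,H \right)} = 4 - \frac{6 \left(4 + H - H\right)}{5 + H - H} = 4 - 6 \cdot \frac{1}{5} \cdot 4 = 4 - \frac{24}{5} = - \frac{4}{5}$)
$\left(-152 + s{\left(-11,-8 \right)}\right) 129 = \left(-152 - \frac{4}{5}\right) 129 = \left(- \frac{764}{5}\right) 129 = - \frac{98556}{5}$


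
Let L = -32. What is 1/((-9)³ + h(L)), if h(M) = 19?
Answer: -1/710 ≈ -0.0014085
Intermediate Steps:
1/((-9)³ + h(L)) = 1/((-9)³ + 19) = 1/(-729 + 19) = 1/(-710) = -1/710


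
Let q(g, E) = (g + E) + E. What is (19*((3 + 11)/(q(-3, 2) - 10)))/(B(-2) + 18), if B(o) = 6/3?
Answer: -133/90 ≈ -1.4778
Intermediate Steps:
q(g, E) = g + 2*E (q(g, E) = (E + g) + E = g + 2*E)
B(o) = 2 (B(o) = 6*(1/3) = 2)
(19*((3 + 11)/(q(-3, 2) - 10)))/(B(-2) + 18) = (19*((3 + 11)/((-3 + 2*2) - 10)))/(2 + 18) = (19*(14/((-3 + 4) - 10)))/20 = (19*(14/(1 - 10)))*(1/20) = (19*(14/(-9)))*(1/20) = (19*(14*(-1/9)))*(1/20) = (19*(-14/9))*(1/20) = -266/9*1/20 = -133/90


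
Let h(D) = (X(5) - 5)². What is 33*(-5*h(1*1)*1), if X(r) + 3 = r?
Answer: -1485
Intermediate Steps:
X(r) = -3 + r
h(D) = 9 (h(D) = ((-3 + 5) - 5)² = (2 - 5)² = (-3)² = 9)
33*(-5*h(1*1)*1) = 33*(-5*9*1) = 33*(-45*1) = 33*(-45) = -1485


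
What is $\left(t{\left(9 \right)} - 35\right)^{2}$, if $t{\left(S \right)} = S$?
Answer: $676$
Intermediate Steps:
$\left(t{\left(9 \right)} - 35\right)^{2} = \left(9 - 35\right)^{2} = \left(-26\right)^{2} = 676$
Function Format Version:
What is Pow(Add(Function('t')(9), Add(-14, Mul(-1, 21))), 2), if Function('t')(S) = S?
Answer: 676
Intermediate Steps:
Pow(Add(Function('t')(9), Add(-14, Mul(-1, 21))), 2) = Pow(Add(9, Add(-14, Mul(-1, 21))), 2) = Pow(Add(9, Add(-14, -21)), 2) = Pow(Add(9, -35), 2) = Pow(-26, 2) = 676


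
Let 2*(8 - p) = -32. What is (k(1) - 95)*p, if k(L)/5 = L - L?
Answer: -2280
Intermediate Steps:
k(L) = 0 (k(L) = 5*(L - L) = 5*0 = 0)
p = 24 (p = 8 - 1/2*(-32) = 8 + 16 = 24)
(k(1) - 95)*p = (0 - 95)*24 = -95*24 = -2280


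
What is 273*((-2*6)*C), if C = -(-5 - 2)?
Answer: -22932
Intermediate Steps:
C = 7 (C = -1*(-7) = 7)
273*((-2*6)*C) = 273*(-2*6*7) = 273*(-12*7) = 273*(-84) = -22932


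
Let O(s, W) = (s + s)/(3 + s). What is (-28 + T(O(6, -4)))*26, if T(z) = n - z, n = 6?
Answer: -1820/3 ≈ -606.67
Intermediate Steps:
O(s, W) = 2*s/(3 + s) (O(s, W) = (2*s)/(3 + s) = 2*s/(3 + s))
T(z) = 6 - z
(-28 + T(O(6, -4)))*26 = (-28 + (6 - 2*6/(3 + 6)))*26 = (-28 + (6 - 2*6/9))*26 = (-28 + (6 - 1*4/3))*26 = (-28 + (6 - 4/3))*26 = (-28 + 14/3)*26 = -70/3*26 = -1820/3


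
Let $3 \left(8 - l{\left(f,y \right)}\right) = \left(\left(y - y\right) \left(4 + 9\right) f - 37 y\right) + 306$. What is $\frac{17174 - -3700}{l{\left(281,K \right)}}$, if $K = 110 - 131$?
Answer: $- \frac{20874}{353} \approx -59.133$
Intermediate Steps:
$K = -21$ ($K = 110 - 131 = -21$)
$l{\left(f,y \right)} = -94 + \frac{37 y}{3}$ ($l{\left(f,y \right)} = 8 - \frac{\left(\left(y - y\right) \left(4 + 9\right) f - 37 y\right) + 306}{3} = 8 - \frac{\left(0 \cdot 13 f - 37 y\right) + 306}{3} = 8 - \frac{\left(0 f - 37 y\right) + 306}{3} = 8 - \frac{\left(0 - 37 y\right) + 306}{3} = 8 - \frac{- 37 y + 306}{3} = 8 - \frac{306 - 37 y}{3} = 8 + \left(-102 + \frac{37 y}{3}\right) = -94 + \frac{37 y}{3}$)
$\frac{17174 - -3700}{l{\left(281,K \right)}} = \frac{17174 - -3700}{-94 + \frac{37}{3} \left(-21\right)} = \frac{17174 + 3700}{-94 - 259} = \frac{20874}{-353} = 20874 \left(- \frac{1}{353}\right) = - \frac{20874}{353}$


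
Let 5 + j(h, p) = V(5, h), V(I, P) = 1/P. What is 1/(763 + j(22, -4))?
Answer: 22/16677 ≈ 0.0013192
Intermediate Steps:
V(I, P) = 1/P
j(h, p) = -5 + 1/h
1/(763 + j(22, -4)) = 1/(763 + (-5 + 1/22)) = 1/(763 - 109/22) = 1/(16677/22) = 22/16677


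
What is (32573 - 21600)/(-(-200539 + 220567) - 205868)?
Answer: -10973/225896 ≈ -0.048575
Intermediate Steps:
(32573 - 21600)/(-(-200539 + 220567) - 205868) = 10973/(-1*20028 - 205868) = 10973/(-20028 - 205868) = 10973/(-225896) = 10973*(-1/225896) = -10973/225896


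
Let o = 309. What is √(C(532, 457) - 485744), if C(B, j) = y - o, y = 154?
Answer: I*√485899 ≈ 697.06*I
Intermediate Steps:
C(B, j) = -155 (C(B, j) = 154 - 1*309 = 154 - 309 = -155)
√(C(532, 457) - 485744) = √(-155 - 485744) = √(-485899) = I*√485899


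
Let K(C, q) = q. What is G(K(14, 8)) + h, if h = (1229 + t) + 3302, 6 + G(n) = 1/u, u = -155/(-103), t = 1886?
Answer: 993808/155 ≈ 6411.7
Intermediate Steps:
u = 155/103 (u = -155*(-1/103) = 155/103 ≈ 1.5049)
G(n) = -827/155 (G(n) = -6 + 1/(155/103) = -6 + 103/155 = -827/155)
h = 6417 (h = (1229 + 1886) + 3302 = 3115 + 3302 = 6417)
G(K(14, 8)) + h = -827/155 + 6417 = 993808/155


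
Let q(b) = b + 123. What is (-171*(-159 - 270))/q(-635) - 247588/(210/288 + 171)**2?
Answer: -5276594256615/34788889088 ≈ -151.67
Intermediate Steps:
q(b) = 123 + b
(-171*(-159 - 270))/q(-635) - 247588/(210/288 + 171)**2 = (-171*(-159 - 270))/(123 - 635) - 247588/(210/288 + 171)**2 = -171*(-429)/(-512) - 247588/(210*(1/288) + 171)**2 = 73359*(-1/512) - 247588/(35/48 + 171)**2 = -73359/512 - 247588/((8243/48)**2) = -73359/512 - 247588/67947049/2304 = -73359/512 - 247588*2304/67947049 = -73359/512 - 570442752/67947049 = -5276594256615/34788889088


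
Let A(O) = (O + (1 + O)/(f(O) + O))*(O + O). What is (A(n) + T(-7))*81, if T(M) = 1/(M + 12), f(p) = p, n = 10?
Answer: 85536/5 ≈ 17107.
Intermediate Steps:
T(M) = 1/(12 + M)
A(O) = 2*O*(O + (1 + O)/(2*O)) (A(O) = (O + (1 + O)/(O + O))*(O + O) = (O + (1 + O)/((2*O)))*(2*O) = (O + (1 + O)*(1/(2*O)))*(2*O) = (O + (1 + O)/(2*O))*(2*O) = 2*O*(O + (1 + O)/(2*O)))
(A(n) + T(-7))*81 = ((1 + 10 + 2*10²) + 1/(12 - 7))*81 = ((1 + 10 + 2*100) + 1/5)*81 = ((1 + 10 + 200) + ⅕)*81 = (211 + ⅕)*81 = (1056/5)*81 = 85536/5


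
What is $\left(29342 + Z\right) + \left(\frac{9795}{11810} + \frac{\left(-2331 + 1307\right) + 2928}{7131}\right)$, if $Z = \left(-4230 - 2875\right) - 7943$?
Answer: $\frac{240778340945}{16843422} \approx 14295.0$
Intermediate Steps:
$Z = -15048$ ($Z = -7105 - 7943 = -15048$)
$\left(29342 + Z\right) + \left(\frac{9795}{11810} + \frac{\left(-2331 + 1307\right) + 2928}{7131}\right) = \left(29342 - 15048\right) + \left(\frac{9795}{11810} + \frac{\left(-2331 + 1307\right) + 2928}{7131}\right) = 14294 + \left(9795 \cdot \frac{1}{11810} + \left(-1024 + 2928\right) \frac{1}{7131}\right) = 14294 + \left(\frac{1959}{2362} + 1904 \cdot \frac{1}{7131}\right) = 14294 + \left(\frac{1959}{2362} + \frac{1904}{7131}\right) = 14294 + \frac{18466877}{16843422} = \frac{240778340945}{16843422}$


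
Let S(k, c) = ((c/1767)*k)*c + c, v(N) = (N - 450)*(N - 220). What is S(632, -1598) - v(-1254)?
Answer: -2827112770/1767 ≈ -1.6000e+6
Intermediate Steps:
v(N) = (-450 + N)*(-220 + N)
S(k, c) = c + k*c²/1767 (S(k, c) = ((c*(1/1767))*k)*c + c = ((c/1767)*k)*c + c = (c*k/1767)*c + c = k*c²/1767 + c = c + k*c²/1767)
S(632, -1598) - v(-1254) = (1/1767)*(-1598)*(1767 - 1598*632) - (99000 + (-1254)² - 670*(-1254)) = (1/1767)*(-1598)*(1767 - 1009936) - (99000 + 1572516 + 840180) = (1/1767)*(-1598)*(-1008169) - 1*2511696 = 1611054062/1767 - 2511696 = -2827112770/1767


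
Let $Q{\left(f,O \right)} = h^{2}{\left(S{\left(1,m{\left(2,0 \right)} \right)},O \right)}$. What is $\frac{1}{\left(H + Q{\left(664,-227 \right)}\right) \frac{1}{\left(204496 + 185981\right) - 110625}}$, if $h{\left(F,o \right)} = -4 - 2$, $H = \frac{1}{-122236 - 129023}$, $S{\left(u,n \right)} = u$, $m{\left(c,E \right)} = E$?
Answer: $\frac{70315333668}{9045323} \approx 7773.7$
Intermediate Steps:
$H = - \frac{1}{251259}$ ($H = \frac{1}{-251259} = - \frac{1}{251259} \approx -3.98 \cdot 10^{-6}$)
$h{\left(F,o \right)} = -6$
$Q{\left(f,O \right)} = 36$ ($Q{\left(f,O \right)} = \left(-6\right)^{2} = 36$)
$\frac{1}{\left(H + Q{\left(664,-227 \right)}\right) \frac{1}{\left(204496 + 185981\right) - 110625}} = \frac{1}{\left(- \frac{1}{251259} + 36\right) \frac{1}{\left(204496 + 185981\right) - 110625}} = \frac{1}{\frac{9045323}{251259} \frac{1}{390477 - 110625}} = \frac{1}{\frac{9045323}{251259} \cdot \frac{1}{279852}} = \frac{1}{\frac{9045323}{70315333668}} = \frac{70315333668}{9045323}$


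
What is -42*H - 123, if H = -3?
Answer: 3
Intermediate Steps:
-42*H - 123 = -42*(-3) - 123 = 126 - 123 = 3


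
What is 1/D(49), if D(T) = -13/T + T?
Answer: 49/2388 ≈ 0.020519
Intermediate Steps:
D(T) = T - 13/T
1/D(49) = 1/(49 - 13/49) = 1/(2388/49) = 49/2388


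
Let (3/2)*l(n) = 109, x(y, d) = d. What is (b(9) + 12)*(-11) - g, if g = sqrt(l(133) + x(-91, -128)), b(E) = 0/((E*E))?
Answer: -132 - I*sqrt(498)/3 ≈ -132.0 - 7.4386*I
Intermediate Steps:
b(E) = 0 (b(E) = 0/(E**2) = 0/E**2 = 0)
l(n) = 218/3 (l(n) = (2/3)*109 = 218/3)
g = I*sqrt(498)/3 (g = sqrt(218/3 - 128) = sqrt(-166/3) = I*sqrt(498)/3 ≈ 7.4386*I)
(b(9) + 12)*(-11) - g = (0 + 12)*(-11) - I*sqrt(498)/3 = 12*(-11) - I*sqrt(498)/3 = -132 - I*sqrt(498)/3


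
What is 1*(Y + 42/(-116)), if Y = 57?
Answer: 3285/58 ≈ 56.638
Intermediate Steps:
1*(Y + 42/(-116)) = 1*(57 + 42/(-116)) = 1*(57 + 42*(-1/116)) = 1*(57 - 21/58) = 1*(3285/58) = 3285/58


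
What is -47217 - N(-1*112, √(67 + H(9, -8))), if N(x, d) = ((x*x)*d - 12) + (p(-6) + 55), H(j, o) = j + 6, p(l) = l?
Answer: -47254 - 12544*√82 ≈ -1.6084e+5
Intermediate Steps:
H(j, o) = 6 + j
N(x, d) = 37 + d*x² (N(x, d) = ((x*x)*d - 12) + (-6 + 55) = (x²*d - 12) + 49 = (d*x² - 12) + 49 = (-12 + d*x²) + 49 = 37 + d*x²)
-47217 - N(-1*112, √(67 + H(9, -8))) = -47217 - (37 + √(67 + (6 + 9))*(-1*112)²) = -47217 - (37 + √(67 + 15)*(-112)²) = -47217 - (37 + √82*12544) = -47217 - (37 + 12544*√82) = -47217 + (-37 - 12544*√82) = -47254 - 12544*√82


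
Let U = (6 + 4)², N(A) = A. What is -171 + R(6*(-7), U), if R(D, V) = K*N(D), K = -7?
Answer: 123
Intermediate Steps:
U = 100 (U = 10² = 100)
R(D, V) = -7*D
-171 + R(6*(-7), U) = -171 - 42*(-7) = -171 - 7*(-42) = -171 + 294 = 123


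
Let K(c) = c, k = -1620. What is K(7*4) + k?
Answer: -1592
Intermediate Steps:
K(7*4) + k = 7*4 - 1620 = 28 - 1620 = -1592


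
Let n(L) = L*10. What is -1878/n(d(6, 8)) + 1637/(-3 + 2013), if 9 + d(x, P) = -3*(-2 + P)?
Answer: 46853/6030 ≈ 7.7700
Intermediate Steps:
d(x, P) = -3 - 3*P (d(x, P) = -9 - 3*(-2 + P) = -9 + (6 - 3*P) = -3 - 3*P)
n(L) = 10*L
-1878/n(d(6, 8)) + 1637/(-3 + 2013) = -1878*1/(10*(-3 - 3*8)) + 1637/(-3 + 2013) = -1878*1/(10*(-3 - 24)) + 1637/2010 = -1878/(10*(-27)) + 1637*(1/2010) = -1878/(-270) + 1637/2010 = -1878*(-1/270) + 1637/2010 = 313/45 + 1637/2010 = 46853/6030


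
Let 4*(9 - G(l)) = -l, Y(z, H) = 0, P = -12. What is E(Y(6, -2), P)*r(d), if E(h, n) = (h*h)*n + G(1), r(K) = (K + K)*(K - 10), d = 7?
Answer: -777/2 ≈ -388.50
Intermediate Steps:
r(K) = 2*K*(-10 + K) (r(K) = (2*K)*(-10 + K) = 2*K*(-10 + K))
G(l) = 9 + l/4 (G(l) = 9 - (-1)*l/4 = 9 + l/4)
E(h, n) = 37/4 + n*h² (E(h, n) = (h*h)*n + (9 + (¼)*1) = h²*n + (9 + ¼) = n*h² + 37/4 = 37/4 + n*h²)
E(Y(6, -2), P)*r(d) = (37/4 - 12*0²)*(2*7*(-10 + 7)) = (37/4 - 12*0)*(2*7*(-3)) = (37/4 + 0)*(-42) = (37/4)*(-42) = -777/2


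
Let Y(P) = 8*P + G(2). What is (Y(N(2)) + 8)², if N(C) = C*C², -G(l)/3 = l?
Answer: 4356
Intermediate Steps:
G(l) = -3*l
N(C) = C³
Y(P) = -6 + 8*P (Y(P) = 8*P - 3*2 = 8*P - 6 = -6 + 8*P)
(Y(N(2)) + 8)² = ((-6 + 8*2³) + 8)² = ((-6 + 8*8) + 8)² = ((-6 + 64) + 8)² = (58 + 8)² = 66² = 4356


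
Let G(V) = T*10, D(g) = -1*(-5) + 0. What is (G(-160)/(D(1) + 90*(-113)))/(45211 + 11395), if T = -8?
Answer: 8/57539999 ≈ 1.3903e-7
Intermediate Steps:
D(g) = 5 (D(g) = 5 + 0 = 5)
G(V) = -80 (G(V) = -8*10 = -80)
(G(-160)/(D(1) + 90*(-113)))/(45211 + 11395) = (-80/(5 + 90*(-113)))/(45211 + 11395) = -80/(5 - 10170)/56606 = -80/(-10165)*(1/56606) = -80*(-1/10165)*(1/56606) = (16/2033)*(1/56606) = 8/57539999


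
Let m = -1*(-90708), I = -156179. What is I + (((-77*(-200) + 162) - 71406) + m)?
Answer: -121315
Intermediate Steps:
m = 90708
I + (((-77*(-200) + 162) - 71406) + m) = -156179 + (((-77*(-200) + 162) - 71406) + 90708) = -156179 + (((15400 + 162) - 71406) + 90708) = -156179 + ((15562 - 71406) + 90708) = -156179 + (-55844 + 90708) = -156179 + 34864 = -121315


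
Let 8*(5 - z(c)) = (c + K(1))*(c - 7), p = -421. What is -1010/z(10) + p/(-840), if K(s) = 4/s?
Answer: 3394021/840 ≈ 4040.5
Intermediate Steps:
z(c) = 5 - (-7 + c)*(4 + c)/8 (z(c) = 5 - (c + 4/1)*(c - 7)/8 = 5 - (c + 4*1)*(-7 + c)/8 = 5 - (c + 4)*(-7 + c)/8 = 5 - (4 + c)*(-7 + c)/8 = 5 - (-7 + c)*(4 + c)/8)
-1010/z(10) + p/(-840) = -1010/(17/2 - 1/8*10**2 + (3/8)*10) - 421/(-840) = -1010/(17/2 - 1/8*100 + 15/4) - 421*(-1/840) = -1010/(17/2 - 25/2 + 15/4) + 421/840 = -1010/(-1/4) + 421/840 = -1010*(-4) + 421/840 = 4040 + 421/840 = 3394021/840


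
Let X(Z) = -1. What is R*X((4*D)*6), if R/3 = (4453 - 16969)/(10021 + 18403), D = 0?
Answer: 9387/7106 ≈ 1.3210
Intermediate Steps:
R = -9387/7106 (R = 3*((4453 - 16969)/(10021 + 18403)) = 3*(-12516/28424) = 3*(-12516*1/28424) = 3*(-3129/7106) = -9387/7106 ≈ -1.3210)
R*X((4*D)*6) = -9387/7106*(-1) = 9387/7106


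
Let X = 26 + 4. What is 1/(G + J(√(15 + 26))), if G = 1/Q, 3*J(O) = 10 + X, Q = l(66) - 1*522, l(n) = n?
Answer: 456/6079 ≈ 0.075012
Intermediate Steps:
X = 30
Q = -456 (Q = 66 - 1*522 = 66 - 522 = -456)
J(O) = 40/3 (J(O) = (10 + 30)/3 = (⅓)*40 = 40/3)
G = -1/456 (G = 1/(-456) = -1/456 ≈ -0.0021930)
1/(G + J(√(15 + 26))) = 1/(-1/456 + 40/3) = 1/(6079/456) = 456/6079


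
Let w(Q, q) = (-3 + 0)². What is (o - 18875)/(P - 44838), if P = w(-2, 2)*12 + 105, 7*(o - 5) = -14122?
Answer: 146212/312375 ≈ 0.46807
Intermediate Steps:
o = -14087/7 (o = 5 + (⅐)*(-14122) = 5 - 14122/7 = -14087/7 ≈ -2012.4)
w(Q, q) = 9 (w(Q, q) = (-3)² = 9)
P = 213 (P = 9*12 + 105 = 108 + 105 = 213)
(o - 18875)/(P - 44838) = (-14087/7 - 18875)/(213 - 44838) = -146212/7/(-44625) = -146212/7*(-1/44625) = 146212/312375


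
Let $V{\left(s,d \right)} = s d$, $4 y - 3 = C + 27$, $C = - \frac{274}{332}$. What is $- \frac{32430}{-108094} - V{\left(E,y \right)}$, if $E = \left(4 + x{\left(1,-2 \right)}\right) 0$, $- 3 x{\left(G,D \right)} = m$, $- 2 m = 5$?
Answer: $\frac{16215}{54047} \approx 0.30002$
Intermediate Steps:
$m = - \frac{5}{2}$ ($m = \left(- \frac{1}{2}\right) 5 = - \frac{5}{2} \approx -2.5$)
$x{\left(G,D \right)} = \frac{5}{6}$ ($x{\left(G,D \right)} = \left(- \frac{1}{3}\right) \left(- \frac{5}{2}\right) = \frac{5}{6}$)
$E = 0$ ($E = \left(4 + \frac{5}{6}\right) 0 = \frac{29}{6} \cdot 0 = 0$)
$C = - \frac{137}{166}$ ($C = \left(-274\right) \frac{1}{332} = - \frac{137}{166} \approx -0.8253$)
$y = \frac{4843}{664}$ ($y = \frac{3}{4} + \frac{- \frac{137}{166} + 27}{4} = \frac{3}{4} + \frac{1}{4} \cdot \frac{4345}{166} = \frac{3}{4} + \frac{4345}{664} = \frac{4843}{664} \approx 7.2937$)
$V{\left(s,d \right)} = d s$
$- \frac{32430}{-108094} - V{\left(E,y \right)} = - \frac{32430}{-108094} - \frac{4843}{664} \cdot 0 = \left(-32430\right) \left(- \frac{1}{108094}\right) - 0 = \frac{16215}{54047} + 0 = \frac{16215}{54047}$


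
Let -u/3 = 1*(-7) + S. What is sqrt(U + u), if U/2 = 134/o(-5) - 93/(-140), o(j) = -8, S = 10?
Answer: I*sqrt(50435)/35 ≈ 6.4165*I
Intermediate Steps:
u = -9 (u = -3*(1*(-7) + 10) = -3*(-7 + 10) = -3*3 = -9)
U = -1126/35 (U = 2*(134/(-8) - 93/(-140)) = 2*(134*(-1/8) - 93*(-1/140)) = 2*(-67/4 + 93/140) = 2*(-563/35) = -1126/35 ≈ -32.171)
sqrt(U + u) = sqrt(-1126/35 - 9) = sqrt(-1441/35) = I*sqrt(50435)/35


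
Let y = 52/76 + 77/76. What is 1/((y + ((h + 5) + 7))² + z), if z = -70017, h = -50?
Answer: -5776/396806111 ≈ -1.4556e-5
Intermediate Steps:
y = 129/76 (y = 52*(1/76) + 77*(1/76) = 13/19 + 77/76 = 129/76 ≈ 1.6974)
1/((y + ((h + 5) + 7))² + z) = 1/((129/76 + ((-50 + 5) + 7))² - 70017) = 1/((129/76 + (-45 + 7))² - 70017) = 1/((129/76 - 38)² - 70017) = 1/((-2759/76)² - 70017) = 1/(7612081/5776 - 70017) = 1/(-396806111/5776) = -5776/396806111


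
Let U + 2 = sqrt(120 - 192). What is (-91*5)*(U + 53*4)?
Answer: -95550 - 2730*I*sqrt(2) ≈ -95550.0 - 3860.8*I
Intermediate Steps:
U = -2 + 6*I*sqrt(2) (U = -2 + sqrt(120 - 192) = -2 + sqrt(-72) = -2 + 6*I*sqrt(2) ≈ -2.0 + 8.4853*I)
(-91*5)*(U + 53*4) = (-91*5)*((-2 + 6*I*sqrt(2)) + 53*4) = -455*((-2 + 6*I*sqrt(2)) + 212) = -455*(210 + 6*I*sqrt(2)) = -95550 - 2730*I*sqrt(2)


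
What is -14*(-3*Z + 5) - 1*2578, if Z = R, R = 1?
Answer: -2606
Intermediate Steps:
Z = 1
-14*(-3*Z + 5) - 1*2578 = -14*(-3*1 + 5) - 1*2578 = -14*(-3 + 5) - 2578 = -14*2 - 2578 = -28 - 2578 = -2606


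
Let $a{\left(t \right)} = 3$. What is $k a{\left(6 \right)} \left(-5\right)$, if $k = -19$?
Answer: $285$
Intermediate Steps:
$k a{\left(6 \right)} \left(-5\right) = \left(-19\right) 3 \left(-5\right) = \left(-57\right) \left(-5\right) = 285$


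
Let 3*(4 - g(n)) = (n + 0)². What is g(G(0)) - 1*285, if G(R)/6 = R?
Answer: -281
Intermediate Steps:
G(R) = 6*R
g(n) = 4 - n²/3 (g(n) = 4 - (n + 0)²/3 = 4 - n²/3)
g(G(0)) - 1*285 = (4 - (6*0)²/3) - 1*285 = (4 - ⅓*0²) - 285 = (4 - ⅓*0) - 285 = (4 + 0) - 285 = 4 - 285 = -281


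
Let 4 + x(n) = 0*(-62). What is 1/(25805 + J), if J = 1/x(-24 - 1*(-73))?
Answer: 4/103219 ≈ 3.8753e-5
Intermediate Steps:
x(n) = -4 (x(n) = -4 + 0*(-62) = -4 + 0 = -4)
J = -¼ (J = 1/(-4) = -¼ ≈ -0.25000)
1/(25805 + J) = 1/(25805 - ¼) = 1/(103219/4) = 4/103219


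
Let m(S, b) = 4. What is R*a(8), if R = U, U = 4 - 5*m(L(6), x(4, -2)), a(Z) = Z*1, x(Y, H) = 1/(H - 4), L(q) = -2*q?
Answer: -128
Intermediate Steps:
x(Y, H) = 1/(-4 + H)
a(Z) = Z
U = -16 (U = 4 - 5*4 = 4 - 20 = -16)
R = -16
R*a(8) = -16*8 = -128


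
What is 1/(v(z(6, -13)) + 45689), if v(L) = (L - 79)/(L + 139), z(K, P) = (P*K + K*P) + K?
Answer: 11/502808 ≈ 2.1877e-5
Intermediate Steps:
z(K, P) = K + 2*K*P (z(K, P) = (K*P + K*P) + K = 2*K*P + K = K + 2*K*P)
v(L) = (-79 + L)/(139 + L)
1/(v(z(6, -13)) + 45689) = 1/((-79 + 6*(1 + 2*(-13)))/(139 + 6*(1 + 2*(-13))) + 45689) = 1/((-79 + 6*(1 - 26))/(139 + 6*(1 - 26)) + 45689) = 1/((-79 + 6*(-25))/(139 + 6*(-25)) + 45689) = 1/((-79 - 150)/(139 - 150) + 45689) = 1/(-229/(-11) + 45689) = 1/(-1/11*(-229) + 45689) = 1/(229/11 + 45689) = 1/(502808/11) = 11/502808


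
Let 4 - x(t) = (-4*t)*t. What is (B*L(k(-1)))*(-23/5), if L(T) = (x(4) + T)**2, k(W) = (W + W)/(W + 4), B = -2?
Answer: 1876984/45 ≈ 41711.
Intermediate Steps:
x(t) = 4 + 4*t**2 (x(t) = 4 - (-4*t)*t = 4 - (-4)*t**2 = 4 + 4*t**2)
k(W) = 2*W/(4 + W) (k(W) = (2*W)/(4 + W) = 2*W/(4 + W))
L(T) = (68 + T)**2 (L(T) = ((4 + 4*4**2) + T)**2 = ((4 + 4*16) + T)**2 = ((4 + 64) + T)**2 = (68 + T)**2)
(B*L(k(-1)))*(-23/5) = (-2*(68 + 2*(-1)/(4 - 1))**2)*(-23/5) = (-2*(68 + 2*(-1)/3)**2)*(-23*1/5) = -2*(68 + 2*(-1)*(1/3))**2*(-23/5) = -2*(68 - 2/3)**2*(-23/5) = -2*(202/3)**2*(-23/5) = -2*40804/9*(-23/5) = -81608/9*(-23/5) = 1876984/45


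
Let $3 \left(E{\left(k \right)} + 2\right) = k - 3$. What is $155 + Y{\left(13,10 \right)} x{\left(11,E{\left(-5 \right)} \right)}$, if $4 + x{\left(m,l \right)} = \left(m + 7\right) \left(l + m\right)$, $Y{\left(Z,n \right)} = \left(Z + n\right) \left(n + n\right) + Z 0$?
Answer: $50755$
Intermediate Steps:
$E{\left(k \right)} = -3 + \frac{k}{3}$ ($E{\left(k \right)} = -2 + \frac{k - 3}{3} = -2 + \frac{-3 + k}{3} = -2 + \left(-1 + \frac{k}{3}\right) = -3 + \frac{k}{3}$)
$Y{\left(Z,n \right)} = 2 n \left(Z + n\right)$ ($Y{\left(Z,n \right)} = \left(Z + n\right) 2 n + 0 = 2 n \left(Z + n\right) + 0 = 2 n \left(Z + n\right)$)
$x{\left(m,l \right)} = -4 + \left(7 + m\right) \left(l + m\right)$ ($x{\left(m,l \right)} = -4 + \left(m + 7\right) \left(l + m\right) = -4 + \left(7 + m\right) \left(l + m\right)$)
$155 + Y{\left(13,10 \right)} x{\left(11,E{\left(-5 \right)} \right)} = 155 + 2 \cdot 10 \left(13 + 10\right) \left(-4 + 11^{2} + 7 \left(-3 + \frac{1}{3} \left(-5\right)\right) + 7 \cdot 11 + \left(-3 + \frac{1}{3} \left(-5\right)\right) 11\right) = 155 + 2 \cdot 10 \cdot 23 \left(-4 + 121 + 7 \left(-3 - \frac{5}{3}\right) + 77 + \left(-3 - \frac{5}{3}\right) 11\right) = 155 + 460 \left(-4 + 121 + 7 \left(- \frac{14}{3}\right) + 77 - \frac{154}{3}\right) = 155 + 460 \left(-4 + 121 - \frac{98}{3} + 77 - \frac{154}{3}\right) = 155 + 460 \cdot 110 = 155 + 50600 = 50755$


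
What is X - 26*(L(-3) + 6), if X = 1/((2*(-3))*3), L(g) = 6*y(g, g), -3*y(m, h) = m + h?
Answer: -8425/18 ≈ -468.06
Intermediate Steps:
y(m, h) = -h/3 - m/3 (y(m, h) = -(m + h)/3 = -(h + m)/3 = -h/3 - m/3)
L(g) = -4*g (L(g) = 6*(-g/3 - g/3) = 6*(-2*g/3) = -4*g)
X = -1/18 (X = 1/(-6*3) = 1/(-18) = -1/18 ≈ -0.055556)
X - 26*(L(-3) + 6) = -1/18 - 26*(-4*(-3) + 6) = -1/18 - 26*(12 + 6) = -1/18 - 26*18 = -1/18 - 468 = -8425/18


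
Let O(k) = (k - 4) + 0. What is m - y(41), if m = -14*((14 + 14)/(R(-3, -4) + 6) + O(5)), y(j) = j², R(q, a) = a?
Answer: -1891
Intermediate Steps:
O(k) = -4 + k (O(k) = (-4 + k) + 0 = -4 + k)
m = -210 (m = -14*((14 + 14)/(-4 + 6) + (-4 + 5)) = -14*(28/2 + 1) = -14*(28*(½) + 1) = -14*(14 + 1) = -14*15 = -210)
m - y(41) = -210 - 1*41² = -210 - 1*1681 = -210 - 1681 = -1891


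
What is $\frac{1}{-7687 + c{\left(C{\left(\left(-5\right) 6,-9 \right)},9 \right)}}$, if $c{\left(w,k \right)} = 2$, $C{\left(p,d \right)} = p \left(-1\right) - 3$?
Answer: $- \frac{1}{7685} \approx -0.00013012$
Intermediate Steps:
$C{\left(p,d \right)} = -3 - p$ ($C{\left(p,d \right)} = - p - 3 = -3 - p$)
$\frac{1}{-7687 + c{\left(C{\left(\left(-5\right) 6,-9 \right)},9 \right)}} = \frac{1}{-7687 + 2} = \frac{1}{-7685} = - \frac{1}{7685}$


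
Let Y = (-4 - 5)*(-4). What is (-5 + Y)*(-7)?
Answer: -217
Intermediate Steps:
Y = 36 (Y = -9*(-4) = 36)
(-5 + Y)*(-7) = (-5 + 36)*(-7) = 31*(-7) = -217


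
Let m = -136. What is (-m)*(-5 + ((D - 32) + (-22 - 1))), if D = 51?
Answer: -1224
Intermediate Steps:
(-m)*(-5 + ((D - 32) + (-22 - 1))) = (-1*(-136))*(-5 + ((51 - 32) + (-22 - 1))) = 136*(-5 + (19 - 23)) = 136*(-5 - 4) = 136*(-9) = -1224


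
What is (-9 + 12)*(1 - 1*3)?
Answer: -6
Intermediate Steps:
(-9 + 12)*(1 - 1*3) = 3*(1 - 3) = 3*(-2) = -6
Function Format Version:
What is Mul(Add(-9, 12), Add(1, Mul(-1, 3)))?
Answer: -6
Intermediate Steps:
Mul(Add(-9, 12), Add(1, Mul(-1, 3))) = Mul(3, Add(1, -3)) = Mul(3, -2) = -6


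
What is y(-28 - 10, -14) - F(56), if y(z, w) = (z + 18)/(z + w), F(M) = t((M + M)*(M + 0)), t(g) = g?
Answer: -81531/13 ≈ -6271.6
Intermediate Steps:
F(M) = 2*M² (F(M) = (M + M)*(M + 0) = (2*M)*M = 2*M²)
y(z, w) = (18 + z)/(w + z)
y(-28 - 10, -14) - F(56) = (18 + (-28 - 10))/(-14 + (-28 - 10)) - 2*56² = (18 - 38)/(-14 - 38) - 2*3136 = -20/(-52) - 1*6272 = -1/52*(-20) - 6272 = 5/13 - 6272 = -81531/13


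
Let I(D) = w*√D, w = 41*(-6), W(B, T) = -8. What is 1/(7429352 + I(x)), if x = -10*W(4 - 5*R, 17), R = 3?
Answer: 928669/6899408287328 + 123*√5/6899408287328 ≈ 1.3464e-7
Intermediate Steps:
w = -246
x = 80 (x = -10*(-8) = 80)
I(D) = -246*√D
1/(7429352 + I(x)) = 1/(7429352 - 984*√5)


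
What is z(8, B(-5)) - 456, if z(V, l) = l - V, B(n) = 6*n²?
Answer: -314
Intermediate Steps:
z(8, B(-5)) - 456 = (6*(-5)² - 1*8) - 456 = (6*25 - 8) - 456 = (150 - 8) - 456 = 142 - 456 = -314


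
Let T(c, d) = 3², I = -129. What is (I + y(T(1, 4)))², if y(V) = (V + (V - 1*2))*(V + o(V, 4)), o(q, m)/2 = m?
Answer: 20449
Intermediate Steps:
o(q, m) = 2*m
T(c, d) = 9
y(V) = (-2 + 2*V)*(8 + V) (y(V) = (V + (V - 1*2))*(V + 2*4) = (V + (V - 2))*(V + 8) = (V + (-2 + V))*(8 + V) = (-2 + 2*V)*(8 + V))
(I + y(T(1, 4)))² = (-129 + (-16 + 2*9² + 14*9))² = (-129 + (-16 + 2*81 + 126))² = (-129 + (-16 + 162 + 126))² = (-129 + 272)² = 143² = 20449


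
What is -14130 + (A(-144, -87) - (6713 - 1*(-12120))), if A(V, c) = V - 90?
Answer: -33197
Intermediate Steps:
A(V, c) = -90 + V
-14130 + (A(-144, -87) - (6713 - 1*(-12120))) = -14130 + ((-90 - 144) - (6713 - 1*(-12120))) = -14130 + (-234 - (6713 + 12120)) = -14130 + (-234 - 1*18833) = -14130 + (-234 - 18833) = -14130 - 19067 = -33197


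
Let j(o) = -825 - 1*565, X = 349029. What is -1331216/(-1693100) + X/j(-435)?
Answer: -211903097/846550 ≈ -250.31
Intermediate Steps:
j(o) = -1390 (j(o) = -825 - 565 = -1390)
-1331216/(-1693100) + X/j(-435) = -1331216/(-1693100) + 349029/(-1390) = -1331216*(-1/1693100) + 349029*(-1/1390) = 332804/423275 - 2511/10 = -211903097/846550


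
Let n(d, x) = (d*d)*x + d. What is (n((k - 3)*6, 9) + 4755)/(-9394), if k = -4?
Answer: -20589/9394 ≈ -2.1917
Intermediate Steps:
n(d, x) = d + x*d² (n(d, x) = d²*x + d = x*d² + d = d + x*d²)
(n((k - 3)*6, 9) + 4755)/(-9394) = (((-4 - 3)*6)*(1 + ((-4 - 3)*6)*9) + 4755)/(-9394) = ((-7*6)*(1 - 7*6*9) + 4755)*(-1/9394) = (-42*(1 - 42*9) + 4755)*(-1/9394) = (-42*(1 - 378) + 4755)*(-1/9394) = (-42*(-377) + 4755)*(-1/9394) = (15834 + 4755)*(-1/9394) = 20589*(-1/9394) = -20589/9394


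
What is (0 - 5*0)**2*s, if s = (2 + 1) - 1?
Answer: 0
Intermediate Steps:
s = 2 (s = 3 - 1 = 2)
(0 - 5*0)**2*s = (0 - 5*0)**2*2 = (0 + 0)**2*2 = 0**2*2 = 0*2 = 0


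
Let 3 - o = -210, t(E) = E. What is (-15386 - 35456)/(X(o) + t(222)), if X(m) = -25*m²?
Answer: 50842/1134003 ≈ 0.044834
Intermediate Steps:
o = 213 (o = 3 - 1*(-210) = 3 + 210 = 213)
(-15386 - 35456)/(X(o) + t(222)) = (-15386 - 35456)/(-25*213² + 222) = -50842/(-25*45369 + 222) = -50842/(-1134225 + 222) = -50842/(-1134003) = -50842*(-1/1134003) = 50842/1134003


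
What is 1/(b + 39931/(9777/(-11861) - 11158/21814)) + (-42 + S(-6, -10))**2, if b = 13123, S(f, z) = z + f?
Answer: 9748877469637034/2898001677303 ≈ 3364.0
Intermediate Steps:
S(f, z) = f + z
1/(b + 39931/(9777/(-11861) - 11158/21814)) + (-42 + S(-6, -10))**2 = 1/(13123 + 39931/(9777/(-11861) - 11158/21814)) + (-42 + (-6 - 10))**2 = 1/(13123 + 39931/(9777*(-1/11861) - 11158*1/21814)) + (-42 - 16)**2 = 1/(13123 + 39931/(-9777/11861 - 5579/10907)) + (-58)**2 = 1/(13123 + 39931/(-172810258/129367927)) + 3364 = 1/(13123 + 39931*(-129367927/172810258)) + 3364 = 1/(13123 - 5165790693037/172810258) + 3364 = 1/(-2898001677303/172810258) + 3364 = -172810258/2898001677303 + 3364 = 9748877469637034/2898001677303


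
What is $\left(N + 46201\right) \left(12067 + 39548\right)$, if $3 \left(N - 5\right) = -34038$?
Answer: $1799298900$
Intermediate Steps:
$N = -11341$ ($N = 5 + \frac{1}{3} \left(-34038\right) = 5 - 11346 = -11341$)
$\left(N + 46201\right) \left(12067 + 39548\right) = \left(-11341 + 46201\right) \left(12067 + 39548\right) = 34860 \cdot 51615 = 1799298900$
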